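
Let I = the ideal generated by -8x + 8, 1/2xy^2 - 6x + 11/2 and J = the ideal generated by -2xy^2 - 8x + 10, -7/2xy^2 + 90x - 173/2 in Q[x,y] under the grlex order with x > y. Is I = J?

For a fixed monomial order, each ideal has a unique reduced Gröbner basis; comparing bases decides equality.
Buchberger on the first generating set:
f_1 = -8x + 8, LT = x.
f_2 = 1/2xy^2 - 6x + 11/2, LT = xy^2.

S(f_1,f_2): lcm = xy^2. S = -y^2 + 12x - 11.
  leading term y^2: no divisor's leading term divides it; move -y^2 to the remainder.
  leading term x: subtract (-3/2)·f_1 from 12x - 11 → 1
  leading term 1: no divisor's leading term divides it; move 1 to the remainder.
  remainder -y^2 + 1 ≠ 0; add g_3 = -y^2 + 1 to the basis.

The other S-polynomials (S(f_1,g_3), S(f_2,g_3)) all reduce to 0 modulo the current basis, so we have a Gröbner basis.
Inter-reduce: drop elements whose leading term is divisible by another's, tail-reduce, and make monic.
Reduced Gröbner basis: {y^2 - 1, x - 1}.

Buchberger on the second generating set:
h_1 = -2xy^2 - 8x + 10, LT = xy^2.
h_2 = -7/2xy^2 + 90x - 173/2, LT = xy^2.

S(h_1,h_2): lcm = xy^2. S = 208/7x - 208/7.
  leading term x: no divisor's leading term divides it; move 208/7x to the remainder.
  leading term 1: no divisor's leading term divides it; move -208/7 to the remainder.
  remainder 208/7x - 208/7 ≠ 0; add k_3 = 208/7x - 208/7 to the basis.

S(h_1,k_3): lcm = xy^2. S = y^2 + 4x - 5.
  leading term y^2: no divisor's leading term divides it; move y^2 to the remainder.
  leading term x: subtract (7/52)·k_3 from 4x - 5 → -1
  leading term 1: no divisor's leading term divides it; move -1 to the remainder.
  remainder y^2 - 1 ≠ 0; add k_4 = y^2 - 1 to the basis.

The other S-polynomials (S(h_2,k_3), S(h_1,k_4), S(h_2,k_4), S(k_3,k_4)) all reduce to 0 modulo the current basis, so we have a Gröbner basis.
Inter-reduce: drop elements whose leading term is divisible by another's, tail-reduce, and make monic.
Reduced Gröbner basis: {y^2 - 1, x - 1}.

These coincide, so the ideals are equal.

Yes, the ideals are equal.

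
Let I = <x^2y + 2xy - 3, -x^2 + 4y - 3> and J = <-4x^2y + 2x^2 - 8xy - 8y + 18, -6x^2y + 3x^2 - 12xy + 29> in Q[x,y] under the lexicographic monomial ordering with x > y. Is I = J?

Since reduced Gröbner bases are canonical representatives of ideals under a given ordering, it suffices to compute and compare them.
Buchberger on the first generating set:
f_1 = x^2y + 2xy - 3, LT = x^2y.
f_2 = -x^2 + 4y - 3, LT = x^2.

S(f_1,f_2): lcm = x^2y. S = 2xy + 4y^2 - 3y - 3.
  reduce S modulo (f_1, f_2):
  remainder 2xy + 4y^2 - 3y - 3 ≠ 0; add g_3 = 2xy + 4y^2 - 3y - 3 to the basis.

S(f_1,g_3): lcm = x^2y. S = -2xy^2 + 7/2xy + 3/2x - 3.
  reduce S modulo (f_1, f_2, g_3):
  remainder 3/2x + 4y^3 - 10y^2 + 9/4y + 9/4 ≠ 0; add g_4 = 3/2x + 4y^3 - 10y^2 + 9/4y + 9/4 to the basis.

S(f_1,g_4): lcm = x^2y. S = -8/3xy^4 + 20/3xy^3 - 3/2xy^2 + 1/2xy - 3.
  reduce S modulo (f_1, f_2, g_3, g_4):
  remainder 16/3y^5 - 52/3y^4 + 9y^3 + 27/4y^2 - 3/2y - 9/4 ≠ 0; add g_5 = 16/3y^5 - 52/3y^4 + 9y^3 + 27/4y^2 - 3/2y - 9/4 to the basis.

S(f_2,g_4): lcm = x^2. S = -8/3xy^3 + 20/3xy^2 - 3/2xy - 3/2x - 4y + 3.
  reduce S modulo (f_1, f_2, g_3, g_4, g_5):
  remainder 16/3y^4 - 40/3y^3 - y^2 + 6y + 3 ≠ 0; add g_6 = 16/3y^4 - 40/3y^3 - y^2 + 6y + 3 to the basis.

The other S-polynomials (S(f_2,g_3), S(g_3,g_4), S(f_1,g_5), S(f_2,g_5), S(g_3,g_5), S(g_4,g_5), S(f_1,g_6), S(f_2,g_6), S(g_3,g_6), S(g_4,g_6), S(g_5,g_6)) all reduce to 0 modulo the current basis, so we have a Gröbner basis.
Inter-reduce: drop elements whose leading term is divisible by another's, tail-reduce, and make monic.
Reduced Gröbner basis: {x + 8/3y^3 - 20/3y^2 + 3/2y + 3/2, y^4 - 5/2y^3 - 3/16y^2 + 9/8y + 9/16}.

Buchberger on the second generating set:
h_1 = -4x^2y + 2x^2 - 8xy - 8y + 18, LT = x^2y.
h_2 = -6x^2y + 3x^2 - 12xy + 29, LT = x^2y.

S(h_1,h_2): lcm = x^2y. S = 2y + 1/3.
  reduce S modulo (h_1, h_2):
  remainder 2y + 1/3 ≠ 0; add k_3 = 2y + 1/3 to the basis.

S(h_1,k_3): lcm = x^2y. S = -2/3x^2 + 2xy + 2y - 9/2.
  reduce S modulo (h_1, h_2, k_3):
  remainder -2/3x^2 - 1/3x - 29/6 ≠ 0; add k_4 = -2/3x^2 - 1/3x - 29/6 to the basis.

The other S-polynomials (S(h_2,k_3), S(h_1,k_4), S(h_2,k_4), S(k_3,k_4)) all reduce to 0 modulo the current basis, so we have a Gröbner basis.
Inter-reduce: drop elements whose leading term is divisible by another's, tail-reduce, and make monic.
Reduced Gröbner basis: {x^2 + 1/2x + 29/4, y + 1/6}.

These differ, so the ideals are not equal.

No, the ideals differ.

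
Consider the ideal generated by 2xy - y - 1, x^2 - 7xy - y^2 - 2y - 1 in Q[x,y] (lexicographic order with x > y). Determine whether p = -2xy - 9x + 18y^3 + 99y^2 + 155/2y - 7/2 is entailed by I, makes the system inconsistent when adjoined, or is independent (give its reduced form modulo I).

-2xy - 9x + 18y^3 + 99y^2 + 155/2y - 7/2 lies in I (it reduces to 0).

First compute the reduced Gröbner basis of I by Buchberger's algorithm.
f_1 = 2xy - y - 1, LT = xy.
f_2 = x^2 - 7xy - y^2 - 2y - 1, LT = x^2.

S(f_1,f_2): lcm = x^2y. S = 7xy^2 - 1/2xy - 1/2x + y^3 + 2y^2 + y.
  reduce S modulo (f_1, f_2):
  remainder -1/2x + y^3 + 11/2y^2 + 17/4y - 1/4 ≠ 0; add h_3 = -1/2x + y^3 + 11/2y^2 + 17/4y - 1/4 to the basis.

S(f_1,h_3): lcm = xy. S = 2y^4 + 11y^3 + 17/2y^2 - y - 1/2.
  reduce S modulo (f_1, f_2, h_3):
  remainder 2y^4 + 11y^3 + 17/2y^2 - y - 1/2 ≠ 0; add h_4 = 2y^4 + 11y^3 + 17/2y^2 - y - 1/2 to the basis.

The other S-polynomials (S(f_2,h_3), S(f_1,h_4), S(f_2,h_4), S(h_3,h_4)) all reduce to 0 modulo the current basis, so we have a Gröbner basis.
Inter-reduce: drop elements whose leading term is divisible by another's, tail-reduce, and make monic.
Reduced Gröbner basis: {x - 2y^3 - 11y^2 - 17/2y + 1/2, y^4 + 11/2y^3 + 17/4y^2 - 1/2y - 1/4}.
Label its elements g_1 = x - 2y^3 - 11y^2 - 17/2y + 1/2, g_2 = y^4 + 11/2y^3 + 17/4y^2 - 1/2y - 1/4.

Reduce p = -2xy - 9x + 18y^3 + 99y^2 + 155/2y - 7/2 modulo G:
  leading term xy: subtract (-2y)·g_1 from -2xy - 9x + 18y^3 + 99y^2 + 155/2y - 7/2 → -9x - 4y^4 - 4y^3 + 82y^2 + 157/2y - 7/2
  leading term x: subtract (-9)·g_1 from -9x - 4y^4 - 4y^3 + 82y^2 + 157/2y - 7/2 → -4y^4 - 22y^3 - 17y^2 + 2y + 1
  leading term y^4: subtract (-4)·g_2 from -4y^4 - 22y^3 - 17y^2 + 2y + 1 → 0
  normal form = 0.
Since the normal form is 0, p ∈ I.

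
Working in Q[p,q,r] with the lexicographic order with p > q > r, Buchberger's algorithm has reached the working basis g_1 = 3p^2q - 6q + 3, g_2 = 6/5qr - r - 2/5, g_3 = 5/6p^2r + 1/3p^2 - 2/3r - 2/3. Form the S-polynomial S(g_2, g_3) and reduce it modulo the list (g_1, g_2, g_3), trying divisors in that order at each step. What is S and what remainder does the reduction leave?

lcm(LM(g_2), LM(g_3)) = p^2qr.
S = (lcm/LT(g_2))·g_2 − (lcm/LT(g_3))·g_3 = -2/5p^2q - 5/6p^2r - 1/3p^2 + 4/5qr + 4/5q.
Reduce S modulo (g_1, g_2, g_3) in that order:
  leading term p^2q: subtract (-2/15)·g_1 from -2/5p^2q - 5/6p^2r - 1/3p^2 + 4/5qr + 4/5q → -5/6p^2r - 1/3p^2 + 4/5qr + 2/5
  leading term p^2r: subtract (-1)·g_3 from -5/6p^2r - 1/3p^2 + 4/5qr + 2/5 → 4/5qr - 2/3r - 4/15
  leading term qr: subtract (2/3)·g_2 from 4/5qr - 2/3r - 4/15 → 0
The remainder is 0, so this S-polynomial contributes no new basis element.

S(g_2, g_3) = -2/5p^2q - 5/6p^2r - 1/3p^2 + 4/5qr + 4/5q; remainder on division = 0.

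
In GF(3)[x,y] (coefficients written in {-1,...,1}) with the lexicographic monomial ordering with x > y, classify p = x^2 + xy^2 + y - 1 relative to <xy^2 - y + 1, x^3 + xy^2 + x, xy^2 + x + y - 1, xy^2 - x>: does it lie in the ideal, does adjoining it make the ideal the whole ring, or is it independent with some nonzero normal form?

First compute the reduced Gröbner basis of I by Buchberger's algorithm.
f_1 = xy^2 - y + 1, LT = xy^2.
f_2 = x^3 + xy^2 + x, LT = x^3.
f_3 = xy^2 + x + y - 1, LT = xy^2.
f_4 = xy^2 - x, LT = xy^2.

S(f_1,f_2): lcm = x^3y^2. S = -x^2y + x^2 - xy^4 - xy^2.
  leading term x^2y: no divisor's leading term divides it; move -x^2y to the remainder.
  leading term x^2: no divisor's leading term divides it; move x^2 to the remainder.
  leading term xy^4: subtract (-y^2)·f_1 from -xy^4 - xy^2 → -xy^2 - y^3 + y^2
  leading term xy^2: subtract (-1)·f_1 from -xy^2 - y^3 + y^2 → -y^3 + y^2 - y + 1
  leading term y^3: no divisor's leading term divides it; move -y^3 to the remainder.
  leading term y^2: no divisor's leading term divides it; move y^2 to the remainder.
  leading term y: no divisor's leading term divides it; move -y to the remainder.
  leading term 1: no divisor's leading term divides it; move 1 to the remainder.
  remainder -x^2y + x^2 - y^3 + y^2 - y + 1 ≠ 0; add h_5 = -x^2y + x^2 - y^3 + y^2 - y + 1 to the basis.

S(f_1,f_3): lcm = xy^2. S = -x + y - 1.
  leading term x: no divisor's leading term divides it; move -x to the remainder.
  leading term y: no divisor's leading term divides it; move y to the remainder.
  leading term 1: no divisor's leading term divides it; move -1 to the remainder.
  remainder -x + y - 1 ≠ 0; add h_6 = -x + y - 1 to the basis.

S(f_2,f_3): lcm = x^3y^2. S = -x^3 - x^2y + x^2 + xy^4 + xy^2.
  leading term x^3: subtract (-1)·f_2 from -x^3 - x^2y + x^2 + xy^4 + xy^2 → -x^2y + x^2 + xy^4 - xy^2 + x
  leading term x^2y: subtract (1)·h_5 from -x^2y + x^2 + xy^4 - xy^2 + x → xy^4 - xy^2 + x + y^3 - y^2 + y - 1
  leading term xy^4: subtract (y^2)·f_1 from xy^4 - xy^2 + x + y^3 - y^2 + y - 1 → -xy^2 + x - y^3 + y^2 + y - 1
  leading term xy^2: subtract (-1)·f_1 from -xy^2 + x - y^3 + y^2 + y - 1 → x - y^3 + y^2
  leading term x: subtract (-1)·h_6 from x - y^3 + y^2 → -y^3 + y^2 + y - 1
  leading term y^3: no divisor's leading term divides it; move -y^3 to the remainder.
  leading term y^2: no divisor's leading term divides it; move y^2 to the remainder.
  leading term y: no divisor's leading term divides it; move y to the remainder.
  leading term 1: no divisor's leading term divides it; move -1 to the remainder.
  remainder -y^3 + y^2 + y - 1 ≠ 0; add h_7 = -y^3 + y^2 + y - 1 to the basis.

S(f_1,h_5): lcm = x^2y^2. S = x^2y - xy + x - y^4 + y^3 - y^2 + y.
  leading term x^2y: subtract (-1)·h_5 from x^2y - xy + x - y^4 + y^3 - y^2 + y → x^2 - xy + x - y^4 + 1
  leading term x^2: subtract (-x)·h_6 from x^2 - xy + x - y^4 + 1 → -y^4 + 1
  leading term y^4: subtract (y)·h_7 from -y^4 + 1 → -y^3 - y^2 + y + 1
  leading term y^3: subtract (1)·h_7 from -y^3 - y^2 + y + 1 → y^2 - 1
  leading term y^2: no divisor's leading term divides it; move y^2 to the remainder.
  leading term 1: no divisor's leading term divides it; move -1 to the remainder.
  remainder y^2 - 1 ≠ 0; add h_8 = y^2 - 1 to the basis.

The other S-polynomials (S(f_1,f_4), S(f_2,f_4), S(f_3,f_4), S(f_2,h_5), S(f_3,h_5), S(f_4,h_5), S(f_1,h_6), S(f_2,h_6), S(f_3,h_6), S(f_4,h_6), S(h_5,h_6), S(f_1,h_7), S(f_2,h_7), S(f_3,h_7), S(f_4,h_7), S(h_5,h_7), S(h_6,h_7), S(f_1,h_8), S(f_2,h_8), S(f_3,h_8), S(f_4,h_8), S(h_5,h_8), S(h_6,h_8), S(h_7,h_8)) all reduce to 0 modulo the current basis, so we have a Gröbner basis.
Inter-reduce: drop elements whose leading term is divisible by another's, tail-reduce, and make monic.
Reduced Gröbner basis: {x - y + 1, y^2 - 1}.
Label its elements g_1 = x - y + 1, g_2 = y^2 - 1.

Reduce p = x^2 + xy^2 + y - 1 modulo G:
  leading term x^2: subtract (x)·g_1 from x^2 + xy^2 + y - 1 → xy^2 + xy - x + y - 1
  leading term xy^2: subtract (y^2)·g_1 from xy^2 + xy - x + y - 1 → xy - x + y^3 - y^2 + y - 1
  leading term xy: subtract (y)·g_1 from xy - x + y^3 - y^2 + y - 1 → -x + y^3 - 1
  leading term x: subtract (-1)·g_1 from -x + y^3 - 1 → y^3 - y
  leading term y^3: subtract (y)·g_2 from y^3 - y → 0
  normal form = 0.
Since the normal form is 0, p ∈ I.

x^2 + xy^2 + y - 1 lies in I (it reduces to 0).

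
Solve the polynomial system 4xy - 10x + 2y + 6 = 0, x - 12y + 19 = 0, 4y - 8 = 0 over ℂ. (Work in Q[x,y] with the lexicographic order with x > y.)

Compute a lex Gröbner basis by Buchberger's algorithm.
f_1 = 4xy - 10x + 2y + 6, LT = xy.
f_2 = x - 12y + 19, LT = x.
f_3 = 4y - 8, LT = y.

The S-polynomials (S(f_1,f_2), S(f_1,f_3), S(f_2,f_3)) all reduce to 0 modulo the current basis, so we have a Gröbner basis.
Inter-reduce: drop elements whose leading term is divisible by another's, tail-reduce, and make monic.
Reduced Gröbner basis: {x - 5, y - 2}.

The lex basis is triangular: the last element involves only y. Solving y - 2 = 0 gives y ∈ {2}; substituting each value into the earlier elements determines the remaining variables.
  y = 2: the earlier basis element becomes x - 5 = 0, giving x = 5 — point (5, 2).

{(5, 2)}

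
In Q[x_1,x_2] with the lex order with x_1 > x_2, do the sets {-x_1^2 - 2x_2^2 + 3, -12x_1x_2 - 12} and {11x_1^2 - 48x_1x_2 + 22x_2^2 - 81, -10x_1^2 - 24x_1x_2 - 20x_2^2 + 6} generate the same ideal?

Yes, the ideals are equal.

Equality of ideals is decidable: compute both reduced Gröbner bases (unique for the ordering) and check whether they agree.
Buchberger on the first generating set:
f_1 = -x_1^2 - 2x_2^2 + 3, LT = x_1^2.
f_2 = -12x_1x_2 - 12, LT = x_1x_2.

S(f_1,f_2): lcm = x_1^2x_2. S = -x_1 + 2x_2^3 - 3x_2.
  leading term x_1: no divisor's leading term divides it; move -x_1 to the remainder.
  leading term x_2^3: no divisor's leading term divides it; move 2x_2^3 to the remainder.
  leading term x_2: no divisor's leading term divides it; move -3x_2 to the remainder.
  remainder -x_1 + 2x_2^3 - 3x_2 ≠ 0; add g_3 = -x_1 + 2x_2^3 - 3x_2 to the basis.

S(f_2,g_3): lcm = x_1x_2. S = 2x_2^4 - 3x_2^2 + 1.
  leading term x_2^4: no divisor's leading term divides it; move 2x_2^4 to the remainder.
  leading term x_2^2: no divisor's leading term divides it; move -3x_2^2 to the remainder.
  leading term 1: no divisor's leading term divides it; move 1 to the remainder.
  remainder 2x_2^4 - 3x_2^2 + 1 ≠ 0; add g_4 = 2x_2^4 - 3x_2^2 + 1 to the basis.

The other S-polynomials (S(f_1,g_3), S(f_1,g_4), S(f_2,g_4), S(g_3,g_4)) all reduce to 0 modulo the current basis, so we have a Gröbner basis.
Inter-reduce: drop elements whose leading term is divisible by another's, tail-reduce, and make monic.
Reduced Gröbner basis: {x_1 - 2x_2^3 + 3x_2, x_2^4 - 3/2x_2^2 + 1/2}.

Buchberger on the second generating set:
h_1 = 11x_1^2 - 48x_1x_2 + 22x_2^2 - 81, LT = x_1^2.
h_2 = -10x_1^2 - 24x_1x_2 - 20x_2^2 + 6, LT = x_1^2.

S(h_1,h_2): lcm = x_1^2. S = -372/55x_1x_2 - 372/55.
  leading term x_1x_2: no divisor's leading term divides it; move -372/55x_1x_2 to the remainder.
  leading term 1: no divisor's leading term divides it; move -372/55 to the remainder.
  remainder -372/55x_1x_2 - 372/55 ≠ 0; add k_3 = -372/55x_1x_2 - 372/55 to the basis.

S(h_1,k_3): lcm = x_1^2x_2. S = -48/11x_1x_2^2 - x_1 + 2x_2^3 - 81/11x_2.
  leading term x_1x_2^2: subtract (20/31x_2)·k_3 from -48/11x_1x_2^2 - x_1 + 2x_2^3 - 81/11x_2 → -x_1 + 2x_2^3 - 3x_2
  leading term x_1: no divisor's leading term divides it; move -x_1 to the remainder.
  leading term x_2^3: no divisor's leading term divides it; move 2x_2^3 to the remainder.
  leading term x_2: no divisor's leading term divides it; move -3x_2 to the remainder.
  remainder -x_1 + 2x_2^3 - 3x_2 ≠ 0; add k_4 = -x_1 + 2x_2^3 - 3x_2 to the basis.

S(k_3,k_4): lcm = x_1x_2. S = 2x_2^4 - 3x_2^2 + 1.
  leading term x_2^4: no divisor's leading term divides it; move 2x_2^4 to the remainder.
  leading term x_2^2: no divisor's leading term divides it; move -3x_2^2 to the remainder.
  leading term 1: no divisor's leading term divides it; move 1 to the remainder.
  remainder 2x_2^4 - 3x_2^2 + 1 ≠ 0; add k_5 = 2x_2^4 - 3x_2^2 + 1 to the basis.

The other S-polynomials (S(h_2,k_3), S(h_1,k_4), S(h_2,k_4), S(h_1,k_5), S(h_2,k_5), S(k_3,k_5), S(k_4,k_5)) all reduce to 0 modulo the current basis, so we have a Gröbner basis.
Inter-reduce: drop elements whose leading term is divisible by another's, tail-reduce, and make monic.
Reduced Gröbner basis: {x_1 - 2x_2^3 + 3x_2, x_2^4 - 3/2x_2^2 + 1/2}.

These coincide, so the ideals are equal.
The same test decides containment: I ⊆ J iff every generator of I reduces to 0 modulo a Gröbner basis of J.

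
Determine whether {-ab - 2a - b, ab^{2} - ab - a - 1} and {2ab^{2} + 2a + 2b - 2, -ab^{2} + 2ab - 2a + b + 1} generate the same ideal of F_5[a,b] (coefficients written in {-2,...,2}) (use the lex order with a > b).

For a fixed monomial order, each ideal has a unique reduced Gröbner basis; comparing bases decides equality.
Buchberger on the first generating set:
f_1 = -ab - 2a - b, LT = ab.
f_2 = ab^{2} - ab - a - 1, LT = ab^{2}.

S(f_1,f_2): lcm = ab^{2}. S = -2ab + a + b^{2} + 1.
  leading term ab: subtract (2)·f_1 from -2ab + a + b^{2} + 1 → b^{2} + 2b + 1
  leading term b^{2}: no divisor's leading term divides it; move b^{2} to the remainder.
  leading term b: no divisor's leading term divides it; move 2b to the remainder.
  leading term 1: no divisor's leading term divides it; move 1 to the remainder.
  remainder b^{2} + 2b + 1 ≠ 0; add g_3 = b^{2} + 2b + 1 to the basis.

S(f_1,g_3): lcm = ab^{2}. S = -a + b^{2}.
  leading term a: no divisor's leading term divides it; move -a to the remainder.
  leading term b^{2}: subtract (1)·g_3 from b^{2} → -2b - 1
  leading term b: no divisor's leading term divides it; move -2b to the remainder.
  leading term 1: no divisor's leading term divides it; move -1 to the remainder.
  remainder -a - 2b - 1 ≠ 0; add g_4 = -a - 2b - 1 to the basis.

S(f_2,g_3): lcm = ab^{2}. S = 2ab - 2a - 1.
  leading term ab: subtract (-2)·f_1 from 2ab - 2a - 1 → -a - 2b - 1
  leading term a: subtract (1)·g_4 from -a - 2b - 1 → 0
  remainder 0.

S(f_1,g_4): lcm = ab. S = 2a - 2b^{2}.
  leading term a: subtract (-2)·g_4 from 2a - 2b^{2} → -2b^{2} + b - 2
  leading term b^{2}: subtract (-2)·g_3 from -2b^{2} + b - 2 → 0
  remainder 0.

S(f_2,g_4): lcm = ab^{2}. S = -ab - a - 2b^{3} - b^{2} - 1.
  leading term ab: subtract (1)·f_1 from -ab - a - 2b^{3} - b^{2} - 1 → a - 2b^{3} - b^{2} + b - 1
  leading term a: subtract (-1)·g_4 from a - 2b^{3} - b^{2} + b - 1 → -2b^{3} - b^{2} - b - 2
  leading term b^{3}: subtract (-2b)·g_3 from -2b^{3} - b^{2} - b - 2 → -2b^{2} + b - 2
  leading term b^{2}: subtract (-2)·g_3 from -2b^{2} + b - 2 → 0
  remainder 0.

S(g_3,g_4): leading monomials are coprime, so the S-polynomial reduces to 0 (Buchberger's first criterion).
Every S-polynomial of the final basis reduces to 0, so we have a Gröbner basis.
Inter-reduce: drop elements whose leading term is divisible by another's, tail-reduce, and make monic.
Reduced Gröbner basis: {a + 2b + 1, b^{2} + 2b + 1}.

Buchberger on the second generating set:
h_1 = 2ab^{2} + 2a + 2b - 2, LT = ab^{2}.
h_2 = -ab^{2} + 2ab - 2a + b + 1, LT = ab^{2}.

S(h_1,h_2): lcm = ab^{2}. S = 2ab - a + 2b.
  leading term ab: no divisor's leading term divides it; move 2ab to the remainder.
  leading term a: no divisor's leading term divides it; move -a to the remainder.
  leading term b: no divisor's leading term divides it; move 2b to the remainder.
  remainder 2ab - a + 2b ≠ 0; add k_3 = 2ab - a + 2b to the basis.

S(h_1,k_3): lcm = ab^{2}. S = -2ab + a - b^{2} + b - 1.
  leading term ab: subtract (-1)·k_3 from -2ab + a - b^{2} + b - 1 → -b^{2} - 2b - 1
  leading term b^{2}: no divisor's leading term divides it; move -b^{2} to the remainder.
  leading term b: no divisor's leading term divides it; move -2b to the remainder.
  leading term 1: no divisor's leading term divides it; move -1 to the remainder.
  remainder -b^{2} - 2b - 1 ≠ 0; add k_4 = -b^{2} - 2b - 1 to the basis.

S(h_2,k_3): lcm = ab^{2}. S = ab + 2a - b^{2} - b - 1.
  leading term ab: subtract (-2)·k_3 from ab + 2a - b^{2} - b - 1 → -b^{2} - 2b - 1
  leading term b^{2}: subtract (1)·k_4 from -b^{2} - 2b - 1 → 0
  remainder 0.

S(h_1,k_4): lcm = ab^{2}. S = -2ab + b - 1.
  leading term ab: subtract (-1)·k_3 from -2ab + b - 1 → -a - 2b - 1
  leading term a: no divisor's leading term divides it; move -a to the remainder.
  leading term b: no divisor's leading term divides it; move -2b to the remainder.
  leading term 1: no divisor's leading term divides it; move -1 to the remainder.
  remainder -a - 2b - 1 ≠ 0; add k_5 = -a - 2b - 1 to the basis.

S(h_2,k_4): lcm = ab^{2}. S = ab + a - b - 1.
  leading term ab: subtract (-2)·k_3 from ab + a - b - 1 → -a - 2b - 1
  leading term a: subtract (1)·k_5 from -a - 2b - 1 → 0
  remainder 0.

S(k_3,k_4): lcm = ab^{2}. S = -a + b^{2}.
  leading term a: subtract (1)·k_5 from -a + b^{2} → b^{2} + 2b + 1
  leading term b^{2}: subtract (-1)·k_4 from b^{2} + 2b + 1 → 0
  remainder 0.

S(h_1,k_5): lcm = ab^{2}. S = a - 2b^{3} - b^{2} + b - 1.
  leading term a: subtract (-1)·k_5 from a - 2b^{3} - b^{2} + b - 1 → -2b^{3} - b^{2} - b - 2
  leading term b^{3}: subtract (2b)·k_4 from -2b^{3} - b^{2} - b - 2 → -2b^{2} + b - 2
  leading term b^{2}: subtract (2)·k_4 from -2b^{2} + b - 2 → 0
  remainder 0.

S(h_2,k_5): lcm = ab^{2}. S = -2ab + 2a - 2b^{3} - b^{2} - b - 1.
  leading term ab: subtract (-1)·k_3 from -2ab + 2a - 2b^{3} - b^{2} - b - 1 → a - 2b^{3} - b^{2} + b - 1
  leading term a: subtract (-1)·k_5 from a - 2b^{3} - b^{2} + b - 1 → -2b^{3} - b^{2} - b - 2
  leading term b^{3}: subtract (2b)·k_4 from -2b^{3} - b^{2} - b - 2 → -2b^{2} + b - 2
  leading term b^{2}: subtract (2)·k_4 from -2b^{2} + b - 2 → 0
  remainder 0.

S(k_3,k_5): lcm = ab. S = 2a - 2b^{2}.
  leading term a: subtract (-2)·k_5 from 2a - 2b^{2} → -2b^{2} + b - 2
  leading term b^{2}: subtract (2)·k_4 from -2b^{2} + b - 2 → 0
  remainder 0.

S(k_4,k_5): leading monomials are coprime, so the S-polynomial reduces to 0 (Buchberger's first criterion).
Every S-polynomial of the final basis reduces to 0, so we have a Gröbner basis.
Inter-reduce: drop elements whose leading term is divisible by another's, tail-reduce, and make monic.
Reduced Gröbner basis: {a + 2b + 1, b^{2} + 2b + 1}.

The two bases agree; hence the ideals are identical.

Yes, the ideals are equal.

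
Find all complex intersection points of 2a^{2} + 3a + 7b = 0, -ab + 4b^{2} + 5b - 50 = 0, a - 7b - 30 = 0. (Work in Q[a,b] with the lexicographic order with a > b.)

{(-5, -5)}

Compute a lex Gröbner basis by Buchberger's algorithm.
f_1 = 2a^{2} + 3a + 7b, LT = a^{2}.
f_2 = -ab + 4b^{2} + 5b - 50, LT = ab.
f_3 = a - 7b - 30, LT = a.

S(f_1,f_2): lcm = a^{2}b. S = 4ab^{2} + \tfrac{13}{2}ab - 50a + \tfrac{7}{2}b^{2}.
  leading term ab^{2}: subtract (-4b)·f_2 from 4ab^{2} + \tfrac{13}{2}ab - 50a + \tfrac{7}{2}b^{2} → \tfrac{13}{2}ab - 50a + 16b^{3} + \tfrac{47}{2}b^{2} - 200b
  leading term ab: subtract (-\tfrac{13}{2})·f_2 from \tfrac{13}{2}ab - 50a + 16b^{3} + \tfrac{47}{2}b^{2} - 200b → -50a + 16b^{3} + \tfrac{99}{2}b^{2} - \tfrac{335}{2}b - 325
  leading term a: subtract (-50)·f_3 from -50a + 16b^{3} + \tfrac{99}{2}b^{2} - \tfrac{335}{2}b - 325 → 16b^{3} + \tfrac{99}{2}b^{2} - \tfrac{1035}{2}b - 1825
  leading term b^{3}: no divisor's leading term divides it; move 16b^{3} to the remainder.
  leading term b^{2}: no divisor's leading term divides it; move \tfrac{99}{2}b^{2} to the remainder.
  leading term b: no divisor's leading term divides it; move -\tfrac{1035}{2}b to the remainder.
  leading term 1: no divisor's leading term divides it; move -1825 to the remainder.
  remainder 16b^{3} + \tfrac{99}{2}b^{2} - \tfrac{1035}{2}b - 1825 ≠ 0; add h_4 = 16b^{3} + \tfrac{99}{2}b^{2} - \tfrac{1035}{2}b - 1825 to the basis.

S(f_1,f_3): lcm = a^{2}. S = 7ab + \tfrac{63}{2}a + \tfrac{7}{2}b.
  leading term ab: subtract (-7)·f_2 from 7ab + \tfrac{63}{2}a + \tfrac{7}{2}b → \tfrac{63}{2}a + 28b^{2} + \tfrac{77}{2}b - 350
  leading term a: subtract (\tfrac{63}{2})·f_3 from \tfrac{63}{2}a + 28b^{2} + \tfrac{77}{2}b - 350 → 28b^{2} + 259b + 595
  leading term b^{2}: no divisor's leading term divides it; move 28b^{2} to the remainder.
  leading term b: no divisor's leading term divides it; move 259b to the remainder.
  leading term 1: no divisor's leading term divides it; move 595 to the remainder.
  remainder 28b^{2} + 259b + 595 ≠ 0; add h_5 = 28b^{2} + 259b + 595 to the basis.

S(f_2,f_3): lcm = ab. S = 3b^{2} + 25b + 50.
  leading term b^{2}: subtract (\tfrac{3}{28})·h_5 from 3b^{2} + 25b + 50 → -\tfrac{11}{4}b - \tfrac{55}{4}
  leading term b: no divisor's leading term divides it; move -\tfrac{11}{4}b to the remainder.
  leading term 1: no divisor's leading term divides it; move -\tfrac{55}{4} to the remainder.
  remainder -\tfrac{11}{4}b - \tfrac{55}{4} ≠ 0; add h_6 = -\tfrac{11}{4}b - \tfrac{55}{4} to the basis.

The other S-polynomials (S(f_1,h_4), S(f_2,h_4), S(f_3,h_4), S(f_1,h_5), S(f_2,h_5), S(f_3,h_5), S(h_4,h_5), S(f_1,h_6), S(f_2,h_6), S(f_3,h_6), S(h_4,h_6), S(h_5,h_6)) all reduce to 0 modulo the current basis, so we have a Gröbner basis.
Inter-reduce: drop elements whose leading term is divisible by another's, tail-reduce, and make monic.
Reduced Gröbner basis: {a + 5, b + 5}.

The lex basis is triangular: the last element involves only b. Solving b + 5 = 0 gives b ∈ {-5}; substituting each value into the earlier elements determines the remaining variables.
  b = -5: the earlier basis element becomes a + 5 = 0, giving a = -5 — point (-5, -5).
Check: every point annihilates each of the original generators.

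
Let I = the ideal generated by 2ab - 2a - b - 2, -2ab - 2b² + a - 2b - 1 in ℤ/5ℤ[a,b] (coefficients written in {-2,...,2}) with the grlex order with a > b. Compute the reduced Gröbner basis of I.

G = {a² - 2b + 1, ab - a + 2b - 1, b² - 2a - b - 1}

This is the nonlinear analogue of row-reducing a linear system.

f_1 = 2ab - 2a - b - 2, LT = ab.
f_2 = -2ab - 2b² + a - 2b - 1, LT = ab.

S(f_1,f_2): lcm = ab. S = -b² + 2a + b + 1.
  reduce S modulo (f_1, f_2):
  remainder -b² + 2a + b + 1 ≠ 0; add g_3 = -b² + 2a + b + 1 to the basis.

S(f_1,g_3): lcm = ab². S = 2a² + 2b² + a - b.
  reduce S modulo (f_1, f_2, g_3):
  remainder 2a² + b + 2 ≠ 0; add g_4 = 2a² + b + 2 to the basis.

The other S-polynomials (S(f_2,g_3), S(f_1,g_4), S(f_2,g_4), S(g_3,g_4)) all reduce to 0 modulo the current basis, so we have a Gröbner basis.
Inter-reduce: drop elements whose leading term is divisible by another's, tail-reduce, and make monic.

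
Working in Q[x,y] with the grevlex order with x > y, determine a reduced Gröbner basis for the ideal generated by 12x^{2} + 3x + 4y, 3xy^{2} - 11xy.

G = {xy^{2} - \tfrac{11}{3}xy, y^{3} - \tfrac{11}{3}y^{2}, x^{2} + \tfrac{1}{4}x + \tfrac{1}{3}y}

This is the nonlinear analogue of row-reducing a linear system.

f_1 = 12x^{2} + 3x + 4y, LT = x^{2}.
f_2 = 3xy^{2} - 11xy, LT = xy^{2}.

S(f_1,f_2): lcm = x^{2}y^{2}. S = \tfrac{11}{3}x^{2}y + \tfrac{1}{4}xy^{2} + \tfrac{1}{3}y^{3}.
  leading term x^{2}y: subtract (\tfrac{11}{36}y)·f_1 from \tfrac{11}{3}x^{2}y + \tfrac{1}{4}xy^{2} + \tfrac{1}{3}y^{3} → \tfrac{1}{4}xy^{2} + \tfrac{1}{3}y^{3} - \tfrac{11}{12}xy - \tfrac{11}{9}y^{2}
  leading term xy^{2}: subtract (\tfrac{1}{12})·f_2 from \tfrac{1}{4}xy^{2} + \tfrac{1}{3}y^{3} - \tfrac{11}{12}xy - \tfrac{11}{9}y^{2} → \tfrac{1}{3}y^{3} - \tfrac{11}{9}y^{2}
  leading term y^{3}: no divisor's leading term divides it; move \tfrac{1}{3}y^{3} to the remainder.
  leading term y^{2}: no divisor's leading term divides it; move -\tfrac{11}{9}y^{2} to the remainder.
  remainder \tfrac{1}{3}y^{3} - \tfrac{11}{9}y^{2} ≠ 0; add g_3 = \tfrac{1}{3}y^{3} - \tfrac{11}{9}y^{2} to the basis.

The other S-polynomials (S(f_1,g_3), S(f_2,g_3)) all reduce to 0 modulo the current basis, so we have a Gröbner basis.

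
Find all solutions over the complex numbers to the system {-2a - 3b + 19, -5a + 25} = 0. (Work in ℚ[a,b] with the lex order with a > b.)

{(5, 3)}

Compute a lex Gröbner basis by Buchberger's algorithm.
f_1 = -2a - 3b + 19, LT = a.
f_2 = -5a + 25, LT = a.

S(f_1,f_2): lcm = a. S = 3/2b - 9/2.
  leading term b: no divisor's leading term divides it; move 3/2b to the remainder.
  leading term 1: no divisor's leading term divides it; move -9/2 to the remainder.
  remainder 3/2b - 9/2 ≠ 0; add h_3 = 3/2b - 9/2 to the basis.

The other S-polynomials (S(f_1,h_3), S(f_2,h_3)) all reduce to 0 modulo the current basis, so we have a Gröbner basis.
Inter-reduce: drop elements whose leading term is divisible by another's, tail-reduce, and make monic.
Reduced Gröbner basis: {a - 5, b - 3}.

A lex Gröbner basis eliminates variables successively. Here b - 3 depends only on b, with roots {3}; lifting each root through the earlier basis elements recovers the full solutions.
  b = 3: the earlier basis element becomes a - 5 = 0, giving a = 5 — point (5, 3).
Check: every point annihilates each of the original generators.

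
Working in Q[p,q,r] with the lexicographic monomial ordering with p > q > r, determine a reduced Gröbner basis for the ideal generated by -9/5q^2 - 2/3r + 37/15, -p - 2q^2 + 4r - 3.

f_1 = -9/5q^2 - 2/3r + 37/15, LT = q^2.
f_2 = -p - 2q^2 + 4r - 3, LT = p.

The S-polynomials (S(f_1,f_2)) all reduce to 0 modulo the current basis, so we have a Gröbner basis.

G = {p - 128/27r + 155/27, q^2 + 10/27r - 37/27}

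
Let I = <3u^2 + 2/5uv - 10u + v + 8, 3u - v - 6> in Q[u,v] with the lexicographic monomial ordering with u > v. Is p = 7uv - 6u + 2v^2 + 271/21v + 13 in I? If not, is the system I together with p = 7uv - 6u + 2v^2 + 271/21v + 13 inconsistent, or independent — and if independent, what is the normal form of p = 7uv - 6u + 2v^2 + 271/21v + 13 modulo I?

First compute the reduced Gröbner basis of I by Buchberger's algorithm.
f_1 = 3u^2 + 2/5uv - 10u + v + 8, LT = u^2.
f_2 = 3u - v - 6, LT = u.

S(f_1,f_2): lcm = u^2. S = 7/15uv - 4/3u + 1/3v + 8/3.
  leading term uv: subtract (7/45v)·f_2 from 7/15uv - 4/3u + 1/3v + 8/3 → -4/3u + 7/45v^2 + 19/15v + 8/3
  leading term u: subtract (-4/9)·f_2 from -4/3u + 7/45v^2 + 19/15v + 8/3 → 7/45v^2 + 37/45v
  leading term v^2: no divisor's leading term divides it; move 7/45v^2 to the remainder.
  leading term v: no divisor's leading term divides it; move 37/45v to the remainder.
  remainder 7/45v^2 + 37/45v ≠ 0; add h_3 = 7/45v^2 + 37/45v to the basis.

The other S-polynomials (S(f_1,h_3), S(f_2,h_3)) all reduce to 0 modulo the current basis, so we have a Gröbner basis.
Inter-reduce: drop elements whose leading term is divisible by another's, tail-reduce, and make monic.
Reduced Gröbner basis: {u - 1/3v - 2, v^2 + 37/7v}.
Label its elements g_1 = u - 1/3v - 2, g_2 = v^2 + 37/7v.

Reduce p = 7uv - 6u + 2v^2 + 271/21v + 13 modulo G:
  leading term uv: subtract (7v)·g_1 from 7uv - 6u + 2v^2 + 271/21v + 13 → -6u + 13/3v^2 + 565/21v + 13
  leading term u: subtract (-6)·g_1 from -6u + 13/3v^2 + 565/21v + 13 → 13/3v^2 + 523/21v + 1
  leading term v^2: subtract (13/3)·g_2 from 13/3v^2 + 523/21v + 1 → 2v + 1
  leading term v: no divisor's leading term divides it; move 2v to the remainder.
  leading term 1: no divisor's leading term divides it; move 1 to the remainder.
  normal form = 2v + 1.
The normal form is nonzero, so p ∉ I. Since p minus its normal form lies in I, I + (p) = I + (r) where r = 2v + 1; decide whether this ideal is the whole ring.
Run Buchberger on G together with r (pairs among the g_i already reduce to 0 since G is a Gröbner basis):
g_1 = u - 1/3v - 2, LT = u.
g_2 = v^2 + 37/7v, LT = v^2.
r = 2v + 1, LT = v.

S(g_2,r): lcm = v^2. S = 67/14v.
  leading term v: subtract (67/28)·r from 67/14v → -67/28
  leading term 1: no divisor's leading term divides it; move -67/28 to the remainder.
  remainder -67/28 ≠ 0; add m_4 = -67/28 to the basis.

The other S-polynomials (S(g_1,g_2), S(g_1,r), S(g_1,m_4), S(g_2,m_4), S(r,m_4)) all reduce to 0 modulo the current basis, so we have a Gröbner basis.
Inter-reduce: drop elements whose leading term is divisible by another's, tail-reduce, and make monic.
Reduced Gröbner basis: {1}.
The reduced Gröbner basis of I + (p) is {1}: the ideal is the whole ring, so the enlarged system has no common solution — adjoining p is inconsistent.

Adjoining 7uv - 6u + 2v^2 + 271/21v + 13 makes the ideal the whole ring: the system is inconsistent.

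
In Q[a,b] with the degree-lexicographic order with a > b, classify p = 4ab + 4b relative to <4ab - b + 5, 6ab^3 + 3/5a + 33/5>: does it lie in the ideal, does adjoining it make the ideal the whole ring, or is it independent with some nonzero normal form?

4ab + 4b is independent of I; its normal form modulo I is 5b - 5.

First compute the reduced Gröbner basis of I by Buchberger's algorithm.
f_1 = 4ab - b + 5, LT = ab.
f_2 = 6ab^3 + 3/5a + 33/5, LT = ab^3.

S(f_1,f_2): lcm = ab^3. S = -1/4b^3 + 5/4b^2 - 1/10a - 11/10.
  reduce S modulo (f_1, f_2):
  remainder -1/4b^3 + 5/4b^2 - 1/10a - 11/10 ≠ 0; add h_3 = -1/4b^3 + 5/4b^2 - 1/10a - 11/10 to the basis.

S(f_1,h_3): lcm = ab^3. S = 5ab^2 - 1/4b^3 - 2/5a^2 + 5/4b^2 - 22/5a.
  reduce S modulo (f_1, f_2, h_3):
  remainder -2/5a^2 + 5/4b^2 - 43/10a - 25/4b + 11/10 ≠ 0; add h_4 = -2/5a^2 + 5/4b^2 - 43/10a - 25/4b + 11/10 to the basis.

The other S-polynomials (S(f_2,h_3), S(f_1,h_4), S(f_2,h_4), S(h_3,h_4)) all reduce to 0 modulo the current basis, so we have a Gröbner basis.
Inter-reduce: drop elements whose leading term is divisible by another's, tail-reduce, and make monic.
Reduced Gröbner basis: {b^3 - 5b^2 + 2/5a + 22/5, a^2 - 25/8b^2 + 43/4a + 125/8b - 11/4, ab - 1/4b + 5/4}.
Label its elements g_1 = b^3 - 5b^2 + 2/5a + 22/5, g_2 = a^2 - 25/8b^2 + 43/4a + 125/8b - 11/4, g_3 = ab - 1/4b + 5/4.

Reduce p = 4ab + 4b modulo G:
  leading term ab: subtract (4)·g_3 from 4ab + 4b → 5b - 5
  leading term b: no divisor's leading term divides it; move 5b to the remainder.
  leading term 1: no divisor's leading term divides it; move -5 to the remainder.
  normal form = 5b - 5.
The normal form is nonzero, so p ∉ I. Since p minus its normal form lies in I, I + (p) = I + (r) where r = 5b - 5; decide whether this ideal is the whole ring.
Run Buchberger on G together with r (pairs among the g_i already reduce to 0 since G is a Gröbner basis):
g_1 = b^3 - 5b^2 + 2/5a + 22/5, LT = b^3.
g_2 = a^2 - 25/8b^2 + 43/4a + 125/8b - 11/4, LT = a^2.
g_3 = ab - 1/4b + 5/4, LT = ab.
r = 5b - 5, LT = b.

S(g_1,r): lcm = b^3. S = -4b^2 + 2/5a + 22/5.
  reduce S modulo (g_1, g_2, g_3, r):
  remainder 2/5a + 2/5 ≠ 0; add m_5 = 2/5a + 2/5 to the basis.

The other S-polynomials (S(g_1,g_2), S(g_1,g_3), S(g_2,g_3), S(g_2,r), S(g_3,r), S(g_1,m_5), S(g_2,m_5), S(g_3,m_5), S(r,m_5)) all reduce to 0 modulo the current basis, so we have a Gröbner basis.
Inter-reduce: drop elements whose leading term is divisible by another's, tail-reduce, and make monic.
Reduced Gröbner basis: {a + 1, b - 1}.
The reduced Gröbner basis of I + (p) is {a + 1, b - 1} ≠ {1}, a proper ideal, so the enlarged system stays consistent: p is independent of I, with normal form 5b - 5.

Ideal membership is decidable via reduction modulo a Gröbner basis.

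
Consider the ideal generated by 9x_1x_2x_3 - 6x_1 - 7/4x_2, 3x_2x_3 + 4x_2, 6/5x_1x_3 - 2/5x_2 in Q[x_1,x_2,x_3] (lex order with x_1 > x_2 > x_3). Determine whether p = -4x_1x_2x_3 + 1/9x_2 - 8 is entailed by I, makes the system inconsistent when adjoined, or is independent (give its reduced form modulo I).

First compute the reduced Gröbner basis of I by Buchberger's algorithm.
f_1 = 9x_1x_2x_3 - 6x_1 - 7/4x_2, LT = x_1x_2x_3.
f_2 = 3x_2x_3 + 4x_2, LT = x_2x_3.
f_3 = 6/5x_1x_3 - 2/5x_2, LT = x_1x_3.

S(f_1,f_2): lcm = x_1x_2x_3. S = -4/3x_1x_2 - 2/3x_1 - 7/36x_2.
  leading term x_1x_2: no divisor's leading term divides it; move -4/3x_1x_2 to the remainder.
  leading term x_1: no divisor's leading term divides it; move -2/3x_1 to the remainder.
  leading term x_2: no divisor's leading term divides it; move -7/36x_2 to the remainder.
  remainder -4/3x_1x_2 - 2/3x_1 - 7/36x_2 ≠ 0; add h_4 = -4/3x_1x_2 - 2/3x_1 - 7/36x_2 to the basis.

S(f_1,f_3): lcm = x_1x_2x_3. S = -2/3x_1 + 1/3x_2^2 - 7/36x_2.
  leading term x_1: no divisor's leading term divides it; move -2/3x_1 to the remainder.
  leading term x_2^2: no divisor's leading term divides it; move 1/3x_2^2 to the remainder.
  leading term x_2: no divisor's leading term divides it; move -7/36x_2 to the remainder.
  remainder -2/3x_1 + 1/3x_2^2 - 7/36x_2 ≠ 0; add h_5 = -2/3x_1 + 1/3x_2^2 - 7/36x_2 to the basis.

S(f_2,f_3): lcm = x_1x_2x_3. S = 4/3x_1x_2 + 1/3x_2^2.
  leading term x_1x_2: subtract (-1)·h_4 from 4/3x_1x_2 + 1/3x_2^2 → -2/3x_1 + 1/3x_2^2 - 7/36x_2
  leading term x_1: subtract (1)·h_5 from -2/3x_1 + 1/3x_2^2 - 7/36x_2 → 0
  remainder 0.

S(f_1,h_4): lcm = x_1x_2x_3. S = -1/2x_1x_3 - 2/3x_1 - 7/48x_2x_3 - 7/36x_2.
  leading term x_1x_3: subtract (-5/12)·f_3 from -1/2x_1x_3 - 2/3x_1 - 7/48x_2x_3 - 7/36x_2 → -2/3x_1 - 7/48x_2x_3 - 13/36x_2
  leading term x_1: subtract (1)·h_5 from -2/3x_1 - 7/48x_2x_3 - 13/36x_2 → -1/3x_2^2 - 7/48x_2x_3 - 1/6x_2
  leading term x_2^2: no divisor's leading term divides it; move -1/3x_2^2 to the remainder.
  leading term x_2x_3: subtract (-7/144)·f_2 from -7/48x_2x_3 - 1/6x_2 → 1/36x_2
  leading term x_2: no divisor's leading term divides it; move 1/36x_2 to the remainder.
  remainder -1/3x_2^2 + 1/36x_2 ≠ 0; add h_6 = -1/3x_2^2 + 1/36x_2 to the basis.

S(f_2,h_4): lcm = x_1x_2x_3. S = 4/3x_1x_2 - 1/2x_1x_3 - 7/48x_2x_3.
  leading term x_1x_2: subtract (-1)·h_4 from 4/3x_1x_2 - 1/2x_1x_3 - 7/48x_2x_3 → -1/2x_1x_3 - 2/3x_1 - 7/48x_2x_3 - 7/36x_2
  leading term x_1x_3: subtract (-5/12)·f_3 from -1/2x_1x_3 - 2/3x_1 - 7/48x_2x_3 - 7/36x_2 → -2/3x_1 - 7/48x_2x_3 - 13/36x_2
  leading term x_1: subtract (1)·h_5 from -2/3x_1 - 7/48x_2x_3 - 13/36x_2 → -1/3x_2^2 - 7/48x_2x_3 - 1/6x_2
  leading term x_2^2: subtract (1)·h_6 from -1/3x_2^2 - 7/48x_2x_3 - 1/6x_2 → -7/48x_2x_3 - 7/36x_2
  leading term x_2x_3: subtract (-7/144)·f_2 from -7/48x_2x_3 - 7/36x_2 → 0
  remainder 0.

S(f_3,h_4): lcm = x_1x_2x_3. S = -1/2x_1x_3 - 1/3x_2^2 - 7/48x_2x_3.
  leading term x_1x_3: subtract (-5/12)·f_3 from -1/2x_1x_3 - 1/3x_2^2 - 7/48x_2x_3 → -1/3x_2^2 - 7/48x_2x_3 - 1/6x_2
  leading term x_2^2: subtract (1)·h_6 from -1/3x_2^2 - 7/48x_2x_3 - 1/6x_2 → -7/48x_2x_3 - 7/36x_2
  leading term x_2x_3: subtract (-7/144)·f_2 from -7/48x_2x_3 - 7/36x_2 → 0
  remainder 0.

S(f_1,h_5): lcm = x_1x_2x_3. S = -2/3x_1 + 1/2x_2^3x_3 - 7/24x_2^2x_3 - 7/36x_2.
  leading term x_1: subtract (1)·h_5 from -2/3x_1 + 1/2x_2^3x_3 - 7/24x_2^2x_3 - 7/36x_2 → 1/2x_2^3x_3 - 7/24x_2^2x_3 - 1/3x_2^2
  leading term x_2^3x_3: subtract (1/6x_2^2)·f_2 from 1/2x_2^3x_3 - 7/24x_2^2x_3 - 1/3x_2^2 → -2/3x_2^3 - 7/24x_2^2x_3 - 1/3x_2^2
  leading term x_2^3: subtract (2x_2)·h_6 from -2/3x_2^3 - 7/24x_2^2x_3 - 1/3x_2^2 → -7/24x_2^2x_3 - 7/18x_2^2
  leading term x_2^2x_3: subtract (-7/72x_2)·f_2 from -7/24x_2^2x_3 - 7/18x_2^2 → 0
  remainder 0.

S(f_2,h_5): leading monomials are coprime, so the S-polynomial reduces to 0 (Buchberger's first criterion).
S(f_3,h_5): lcm = x_1x_3. S = 1/2x_2^2x_3 - 7/24x_2x_3 - 1/3x_2.
  leading term x_2^2x_3: subtract (1/6x_2)·f_2 from 1/2x_2^2x_3 - 7/24x_2x_3 - 1/3x_2 → -2/3x_2^2 - 7/24x_2x_3 - 1/3x_2
  leading term x_2^2: subtract (2)·h_6 from -2/3x_2^2 - 7/24x_2x_3 - 1/3x_2 → -7/24x_2x_3 - 7/18x_2
  leading term x_2x_3: subtract (-7/72)·f_2 from -7/24x_2x_3 - 7/18x_2 → 0
  remainder 0.

S(h_4,h_5): lcm = x_1x_2. S = 1/2x_1 + 1/2x_2^3 - 7/24x_2^2 + 7/48x_2.
  leading term x_1: subtract (-3/4)·h_5 from 1/2x_1 + 1/2x_2^3 - 7/24x_2^2 + 7/48x_2 → 1/2x_2^3 - 1/24x_2^2
  leading term x_2^3: subtract (-3/2x_2)·h_6 from 1/2x_2^3 - 1/24x_2^2 → 0
  remainder 0.

S(f_1,h_6): lcm = x_1x_2^2x_3. S = 1/12x_1x_2x_3 - 2/3x_1x_2 - 7/36x_2^2.
  leading term x_1x_2x_3: subtract (1/108)·f_1 from 1/12x_1x_2x_3 - 2/3x_1x_2 - 7/36x_2^2 → -2/3x_1x_2 + 1/18x_1 - 7/36x_2^2 + 7/432x_2
  leading term x_1x_2: subtract (1/2)·h_4 from -2/3x_1x_2 + 1/18x_1 - 7/36x_2^2 + 7/432x_2 → 7/18x_1 - 7/36x_2^2 + 49/432x_2
  leading term x_1: subtract (-7/12)·h_5 from 7/18x_1 - 7/36x_2^2 + 49/432x_2 → 0
  remainder 0.

S(f_2,h_6): lcm = x_2^2x_3. S = 4/3x_2^2 + 1/12x_2x_3.
  leading term x_2^2: subtract (-4)·h_6 from 4/3x_2^2 + 1/12x_2x_3 → 1/12x_2x_3 + 1/9x_2
  leading term x_2x_3: subtract (1/36)·f_2 from 1/12x_2x_3 + 1/9x_2 → 0
  remainder 0.

S(f_3,h_6): leading monomials are coprime, so the S-polynomial reduces to 0 (Buchberger's first criterion).
S(h_4,h_6): lcm = x_1x_2^2. S = 7/12x_1x_2 + 7/48x_2^2.
  leading term x_1x_2: subtract (-7/16)·h_4 from 7/12x_1x_2 + 7/48x_2^2 → -7/24x_1 + 7/48x_2^2 - 49/576x_2
  leading term x_1: subtract (7/16)·h_5 from -7/24x_1 + 7/48x_2^2 - 49/576x_2 → 0
  remainder 0.

S(h_5,h_6): leading monomials are coprime, so the S-polynomial reduces to 0 (Buchberger's first criterion).
Every S-polynomial of the final basis reduces to 0, so we have a Gröbner basis.
Inter-reduce: drop elements whose leading term is divisible by another's, tail-reduce, and make monic.
Reduced Gröbner basis: {x_1 + 1/4x_2, x_2^2 - 1/12x_2, x_2x_3 + 4/3x_2}.
Label its elements g_1 = x_1 + 1/4x_2, g_2 = x_2^2 - 1/12x_2, g_3 = x_2x_3 + 4/3x_2.

Reduce p = -4x_1x_2x_3 + 1/9x_2 - 8 modulo G:
  leading term x_1x_2x_3: subtract (-4x_2x_3)·g_1 from -4x_1x_2x_3 + 1/9x_2 - 8 → x_2^2x_3 + 1/9x_2 - 8
  leading term x_2^2x_3: subtract (x_3)·g_2 from x_2^2x_3 + 1/9x_2 - 8 → 1/12x_2x_3 + 1/9x_2 - 8
  leading term x_2x_3: subtract (1/12)·g_3 from 1/12x_2x_3 + 1/9x_2 - 8 → -8
  leading term 1: no divisor's leading term divides it; move -8 to the remainder.
  normal form = -8.
The normal form is nonzero, so p ∉ I. Since p minus its normal form lies in I, I + (p) = I + (r) where r = -8; decide whether this ideal is the whole ring.
Here r = -8 is a nonzero constant, hence a unit: 1 ∈ I + (p), the Gröbner basis of I + (p) is {1}, and the enlarged system has no common solution — adjoining p is inconsistent.

The remainder on division by a Gröbner basis is unique — it is the normal form.

Adjoining -4x_1x_2x_3 + 1/9x_2 - 8 makes the ideal the whole ring: the system is inconsistent.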